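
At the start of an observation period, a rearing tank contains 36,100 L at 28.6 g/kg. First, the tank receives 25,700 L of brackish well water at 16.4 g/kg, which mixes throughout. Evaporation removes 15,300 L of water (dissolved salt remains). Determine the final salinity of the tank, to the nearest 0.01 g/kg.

31.27 g/kg

After mixing: salt = 36,100×28.6 + 25,700×16.4 = 1,453,940; volume = 61,800 L
After evaporation: salt unchanged = 1,453,940; volume = 61,800 − 15,300 = 46,500 L
S = 1,453,940 / 46,500 = 31.2675 g/kg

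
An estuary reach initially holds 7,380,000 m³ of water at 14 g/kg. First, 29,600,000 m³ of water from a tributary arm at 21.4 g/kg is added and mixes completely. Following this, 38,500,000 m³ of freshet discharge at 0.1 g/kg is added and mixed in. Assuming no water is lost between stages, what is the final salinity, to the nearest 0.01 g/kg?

By conservation of dissolved salt,
Initial salt = 7,380,000×14 = 103,320,000
After stage 1: salt = 103,320,000 + 29,600,000×21.4 = 736,760,000; volume = 36,980,000 m³; S = 19.923 g/kg
After stage 2: salt = 736,760,000 + 38,500,000×0.1 = 740,610,000; volume = 75,480,000 m³
S = 740,610,000 / 75,480,000 = 9.812 g/kg

9.81 g/kg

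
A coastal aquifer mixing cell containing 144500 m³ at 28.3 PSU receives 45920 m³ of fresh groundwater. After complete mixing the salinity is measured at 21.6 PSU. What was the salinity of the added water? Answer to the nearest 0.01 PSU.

0.52 PSU

Salt balance: 144,500×28.3 + 45,920×S = 190,420×21.6
4,089,350 + 45,920·S = 4,113,072
S = (4,113,072 − 4,089,350) / 45,920 = 0.5166 PSU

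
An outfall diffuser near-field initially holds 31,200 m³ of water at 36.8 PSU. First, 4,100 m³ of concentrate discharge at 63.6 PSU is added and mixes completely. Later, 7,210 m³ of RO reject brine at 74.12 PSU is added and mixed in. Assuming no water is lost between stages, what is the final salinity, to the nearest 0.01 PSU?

By conservation of dissolved salt,
Initial salt = 31,200×36.8 = 1,148,160
After stage 1: salt = 1,148,160 + 4,100×63.6 = 1,408,920; volume = 35,300 m³; S = 39.913 PSU
After stage 2: salt = 1,408,920 + 7,210×74.12 = 1,943,325.2; volume = 42,510 m³
S = 1,943,325.2 / 42,510 = 45.7145 PSU

45.71 PSU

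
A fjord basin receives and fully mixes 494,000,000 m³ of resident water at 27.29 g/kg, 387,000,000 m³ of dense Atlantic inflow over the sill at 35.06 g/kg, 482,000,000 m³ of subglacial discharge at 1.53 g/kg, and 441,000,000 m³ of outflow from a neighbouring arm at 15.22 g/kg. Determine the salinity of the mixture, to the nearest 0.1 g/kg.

19.1 g/kg

By conservation of dissolved salt,
salt = 494,000,000×27.29 + 387,000,000×35.06 + 482,000,000×1.53 + 441,000,000×15.22 = 13,481,260,000 + 13,568,220,000 + 737,460,000 + 6,712,020,000 = 34,498,960,000
volume = 494,000,000 + 387,000,000 + 482,000,000 + 441,000,000 = 1,804,000,000 m³
S = 34,498,960,000 / 1,804,000,000 = 19.124 g/kg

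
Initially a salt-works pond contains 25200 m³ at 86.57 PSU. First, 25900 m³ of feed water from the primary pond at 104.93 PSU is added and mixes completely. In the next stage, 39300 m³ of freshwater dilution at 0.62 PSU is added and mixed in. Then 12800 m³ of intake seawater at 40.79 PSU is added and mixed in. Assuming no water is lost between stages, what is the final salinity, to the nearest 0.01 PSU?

Weighted by volume,
Initial salt = 25,200×86.57 = 2,181,564
After stage 1: salt = 2,181,564 + 25,900×104.93 = 4,899,251; volume = 51,100 m³; S = 95.876 PSU
After stage 2: salt = 4,899,251 + 39,300×0.62 = 4,923,617; volume = 90,400 m³; S = 54.465 PSU
After stage 3: salt = 4,923,617 + 12,800×40.79 = 5,445,729; volume = 103,200 m³
S = 5,445,729 / 103,200 = 52.7687 PSU

52.77 PSU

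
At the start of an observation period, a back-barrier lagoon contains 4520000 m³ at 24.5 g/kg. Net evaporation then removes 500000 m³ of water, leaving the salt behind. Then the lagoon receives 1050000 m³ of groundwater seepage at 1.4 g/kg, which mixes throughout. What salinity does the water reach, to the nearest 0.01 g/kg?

22.13 g/kg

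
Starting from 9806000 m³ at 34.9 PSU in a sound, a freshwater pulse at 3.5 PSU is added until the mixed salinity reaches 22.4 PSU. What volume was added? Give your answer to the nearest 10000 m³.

Salt balance: 9,806,000×34.9 + V×3.5 = (9,806,000+V)×22.4
342,229,400 + 3.5V = 219,654,400 + 22.4V
122,575,000 = 18.9V
V = 6,485,449.74 m³

6490000 m³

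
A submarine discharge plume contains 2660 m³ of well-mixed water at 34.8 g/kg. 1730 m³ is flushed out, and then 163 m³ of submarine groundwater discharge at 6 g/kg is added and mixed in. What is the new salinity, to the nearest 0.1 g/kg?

30.5 g/kg

Remaining after removal: 930 m³ at 34.8 g/kg (salt = 32,364)
After addition: salt = 32,364 + 163×6 = 33,342; volume = 1,093 m³
S = 33,342 / 1,093 = 30.505 g/kg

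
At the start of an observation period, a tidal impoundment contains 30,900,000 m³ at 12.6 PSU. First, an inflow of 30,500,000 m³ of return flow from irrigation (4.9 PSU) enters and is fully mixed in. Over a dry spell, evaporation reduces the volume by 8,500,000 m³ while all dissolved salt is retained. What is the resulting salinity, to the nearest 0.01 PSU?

10.19 PSU

After mixing: salt = 30,900,000×12.6 + 30,500,000×4.9 = 538,790,000; volume = 61,400,000 m³
After evaporation: salt unchanged = 538,790,000; volume = 61,400,000 − 8,500,000 = 52,900,000 m³
S = 538,790,000 / 52,900,000 = 10.1851 PSU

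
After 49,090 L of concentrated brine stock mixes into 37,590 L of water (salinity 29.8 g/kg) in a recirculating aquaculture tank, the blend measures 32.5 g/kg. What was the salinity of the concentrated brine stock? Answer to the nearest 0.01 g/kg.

34.57 g/kg

Salt balance: 37,590×29.8 + 49,090×S = 86,680×32.5
1,120,182 + 49,090·S = 2,817,100
S = (2,817,100 − 1,120,182) / 49,090 = 34.5675 g/kg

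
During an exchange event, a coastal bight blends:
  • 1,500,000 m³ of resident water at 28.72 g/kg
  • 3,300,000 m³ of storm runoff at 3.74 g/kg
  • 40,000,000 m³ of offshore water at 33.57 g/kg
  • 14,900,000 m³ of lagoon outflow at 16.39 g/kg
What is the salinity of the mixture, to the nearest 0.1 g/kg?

27.5 g/kg

Conserving salt mass:
salt = 1,500,000×28.72 + 3,300,000×3.74 + 40,000,000×33.57 + 14,900,000×16.39 = 43,080,000 + 12,342,000 + 1,342,800,000 + 244,211,000 = 1,642,433,000
volume = 1,500,000 + 3,300,000 + 40,000,000 + 14,900,000 = 59,700,000 m³
S = 1,642,433,000 / 59,700,000 = 27.511 g/kg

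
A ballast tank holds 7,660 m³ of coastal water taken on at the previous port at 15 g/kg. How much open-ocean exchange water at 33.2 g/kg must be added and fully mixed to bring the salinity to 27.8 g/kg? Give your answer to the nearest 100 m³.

18200 m³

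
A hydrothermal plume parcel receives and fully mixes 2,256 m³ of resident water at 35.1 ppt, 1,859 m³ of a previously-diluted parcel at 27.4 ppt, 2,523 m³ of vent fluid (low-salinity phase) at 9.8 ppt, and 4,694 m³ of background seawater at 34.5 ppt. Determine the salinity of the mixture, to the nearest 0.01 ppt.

Weighted by volume,
salt = 2,256×35.1 + 1,859×27.4 + 2,523×9.8 + 4,694×34.5 = 79,185.6 + 50,936.6 + 24,725.4 + 161,943 = 316,790.6
volume = 2,256 + 1,859 + 2,523 + 4,694 = 11,332 m³
S = 316,790.6 / 11,332 = 27.9554 ppt

27.96 ppt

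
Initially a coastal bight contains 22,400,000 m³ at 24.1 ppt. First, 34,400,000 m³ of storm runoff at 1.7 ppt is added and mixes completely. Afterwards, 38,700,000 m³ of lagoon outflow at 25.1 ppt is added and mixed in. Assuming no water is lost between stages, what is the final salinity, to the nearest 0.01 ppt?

16.44 ppt

Total salt / total volume:
Initial salt = 22,400,000×24.1 = 539,840,000
After stage 1: salt = 539,840,000 + 34,400,000×1.7 = 598,320,000; volume = 56,800,000 m³; S = 10.534 ppt
After stage 2: salt = 598,320,000 + 38,700,000×25.1 = 1,569,690,000; volume = 95,500,000 m³
S = 1,569,690,000 / 95,500,000 = 16.4365 ppt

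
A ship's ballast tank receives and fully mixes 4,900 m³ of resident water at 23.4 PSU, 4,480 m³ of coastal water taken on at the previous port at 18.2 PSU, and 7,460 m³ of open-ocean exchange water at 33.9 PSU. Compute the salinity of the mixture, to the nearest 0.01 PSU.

Conserving salt mass:
salt = 4,900×23.4 + 4,480×18.2 + 7,460×33.9 = 114,660 + 81,536 + 252,894 = 449,090
volume = 4,900 + 4,480 + 7,460 = 16,840 m³
S = 449,090 / 16,840 = 26.6681 PSU

26.67 PSU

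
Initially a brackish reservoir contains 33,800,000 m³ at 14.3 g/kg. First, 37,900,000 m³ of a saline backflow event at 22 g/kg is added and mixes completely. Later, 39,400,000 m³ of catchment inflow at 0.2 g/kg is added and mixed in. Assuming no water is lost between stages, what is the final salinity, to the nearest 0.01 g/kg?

11.93 g/kg

Salt balance:
Initial salt = 33,800,000×14.3 = 483,340,000
After stage 1: salt = 483,340,000 + 37,900,000×22 = 1,317,140,000; volume = 71,700,000 m³; S = 18.37 g/kg
After stage 2: salt = 1,317,140,000 + 39,400,000×0.2 = 1,325,020,000; volume = 111,100,000 m³
S = 1,325,020,000 / 111,100,000 = 11.9264 g/kg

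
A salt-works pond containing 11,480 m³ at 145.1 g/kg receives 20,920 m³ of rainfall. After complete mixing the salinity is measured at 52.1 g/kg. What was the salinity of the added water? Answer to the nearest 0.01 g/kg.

Salt balance: 11,480×145.1 + 20,920×S = 32,400×52.1
1,665,748 + 20,920·S = 1,688,040
S = (1,688,040 − 1,665,748) / 20,920 = 1.0656 g/kg

1.07 g/kg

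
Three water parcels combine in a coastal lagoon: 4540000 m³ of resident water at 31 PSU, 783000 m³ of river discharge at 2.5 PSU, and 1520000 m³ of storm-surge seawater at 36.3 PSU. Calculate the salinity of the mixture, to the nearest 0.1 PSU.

Weighted by volume,
salt = 4,540,000×31 + 783,000×2.5 + 1,520,000×36.3 = 140,740,000 + 1,957,500 + 55,176,000 = 197,873,500
volume = 4,540,000 + 783,000 + 1,520,000 = 6,843,000 m³
S = 197,873,500 / 6,843,000 = 28.916 PSU

28.9 PSU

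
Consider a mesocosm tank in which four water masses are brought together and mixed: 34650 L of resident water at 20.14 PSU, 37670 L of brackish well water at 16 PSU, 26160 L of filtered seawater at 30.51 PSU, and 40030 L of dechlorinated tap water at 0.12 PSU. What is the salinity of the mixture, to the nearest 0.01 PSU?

Weighted by volume,
salt = 34,650×20.14 + 37,670×16 + 26,160×30.51 + 40,030×0.12 = 697,851 + 602,720 + 798,141.6 + 4,803.6 = 2,103,516.2
volume = 34,650 + 37,670 + 26,160 + 40,030 = 138,510 L
S = 2,103,516.2 / 138,510 = 15.1867 PSU

15.19 PSU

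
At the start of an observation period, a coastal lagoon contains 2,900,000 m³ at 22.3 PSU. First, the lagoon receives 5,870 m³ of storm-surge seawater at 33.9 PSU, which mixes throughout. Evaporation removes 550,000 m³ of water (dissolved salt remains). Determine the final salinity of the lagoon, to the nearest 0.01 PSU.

27.54 PSU

After mixing: salt = 2,900,000×22.3 + 5,870×33.9 = 64,868,993; volume = 2,905,870 m³
After evaporation: salt unchanged = 64,868,993; volume = 2,905,870 − 550,000 = 2,355,870 m³
S = 64,868,993 / 2,355,870 = 27.535 PSU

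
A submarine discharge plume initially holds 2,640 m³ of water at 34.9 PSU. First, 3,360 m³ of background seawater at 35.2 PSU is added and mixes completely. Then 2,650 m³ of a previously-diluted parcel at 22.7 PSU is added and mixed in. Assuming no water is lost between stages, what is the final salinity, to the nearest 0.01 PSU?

31.28 PSU

Total salt / total volume:
Initial salt = 2,640×34.9 = 92,136
After stage 1: salt = 92,136 + 3,360×35.2 = 210,408; volume = 6,000 m³; S = 35.068 PSU
After stage 2: salt = 210,408 + 2,650×22.7 = 270,563; volume = 8,650 m³
S = 270,563 / 8,650 = 31.279 PSU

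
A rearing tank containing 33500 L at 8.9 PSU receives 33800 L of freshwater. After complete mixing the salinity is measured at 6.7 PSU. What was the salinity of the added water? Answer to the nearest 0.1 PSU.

4.5 PSU

Salt balance: 33,500×8.9 + 33,800×S = 67,300×6.7
298,150 + 33,800·S = 450,910
S = (450,910 − 298,150) / 33,800 = 4.5195 PSU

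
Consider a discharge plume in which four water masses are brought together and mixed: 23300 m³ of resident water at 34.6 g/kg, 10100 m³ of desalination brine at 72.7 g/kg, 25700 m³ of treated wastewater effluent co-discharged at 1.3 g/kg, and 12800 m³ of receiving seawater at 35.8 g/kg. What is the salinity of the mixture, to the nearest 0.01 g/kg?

28.26 g/kg

Total salt / total volume:
salt = 23,300×34.6 + 10,100×72.7 + 25,700×1.3 + 12,800×35.8 = 806,180 + 734,270 + 33,410 + 458,240 = 2,032,100
volume = 23,300 + 10,100 + 25,700 + 12,800 = 71,900 m³
S = 2,032,100 / 71,900 = 28.2629 g/kg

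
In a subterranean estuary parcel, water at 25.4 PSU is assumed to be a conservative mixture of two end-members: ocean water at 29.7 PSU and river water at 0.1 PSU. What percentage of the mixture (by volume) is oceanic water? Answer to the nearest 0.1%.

85.5%

Let g be the oceanic fraction. Salt balance per unit volume:
g×29.7 + (1−g)×0.1 = 25.4
g = (25.4 − 0.1) / (29.7 − 0.1) = 25.3/29.6 = 0.8547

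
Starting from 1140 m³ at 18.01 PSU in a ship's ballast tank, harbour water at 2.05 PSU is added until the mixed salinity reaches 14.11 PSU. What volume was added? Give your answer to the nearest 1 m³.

Salt balance: 1,140×18.01 + V×2.05 = (1,140+V)×14.11
20,531.4 + 2.05V = 16,085.4 + 14.11V
4,446 = 12.06V
V = 368.66 m³

369 m³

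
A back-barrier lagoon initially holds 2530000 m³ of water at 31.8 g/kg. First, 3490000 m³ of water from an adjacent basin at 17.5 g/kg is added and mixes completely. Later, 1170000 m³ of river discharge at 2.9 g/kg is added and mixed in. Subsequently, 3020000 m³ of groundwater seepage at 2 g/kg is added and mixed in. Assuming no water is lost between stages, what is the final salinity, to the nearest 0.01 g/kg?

Total salt / total volume:
Initial salt = 2,530,000×31.8 = 80,454,000
After stage 1: salt = 80,454,000 + 3,490,000×17.5 = 141,529,000; volume = 6,020,000 m³; S = 23.51 g/kg
After stage 2: salt = 141,529,000 + 1,170,000×2.9 = 144,922,000; volume = 7,190,000 m³; S = 20.156 g/kg
After stage 3: salt = 144,922,000 + 3,020,000×2 = 150,962,000; volume = 10,210,000 m³
S = 150,962,000 / 10,210,000 = 14.7857 g/kg

14.79 g/kg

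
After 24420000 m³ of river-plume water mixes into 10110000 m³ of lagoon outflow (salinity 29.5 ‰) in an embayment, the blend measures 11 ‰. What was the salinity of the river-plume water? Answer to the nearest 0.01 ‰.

Salt balance: 10,110,000×29.5 + 24,420,000×S = 34,530,000×11
298,245,000 + 24,420,000·S = 379,830,000
S = (379,830,000 − 298,245,000) / 24,420,000 = 3.3409 ‰

3.34 ‰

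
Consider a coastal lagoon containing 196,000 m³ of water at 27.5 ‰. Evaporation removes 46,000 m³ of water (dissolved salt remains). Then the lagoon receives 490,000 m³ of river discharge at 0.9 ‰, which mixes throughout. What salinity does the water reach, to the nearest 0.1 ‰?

9.1 ‰

After evaporation: salt = 196,000×27.5 = 5,390,000; volume = 196,000 − 46,000 = 150,000 m³
After mixing: salt = 5,390,000 + 490,000×0.9 = 5,831,000; volume = 150,000 + 490,000 = 640,000 m³
S = 5,831,000 / 640,000 = 9.1109 ‰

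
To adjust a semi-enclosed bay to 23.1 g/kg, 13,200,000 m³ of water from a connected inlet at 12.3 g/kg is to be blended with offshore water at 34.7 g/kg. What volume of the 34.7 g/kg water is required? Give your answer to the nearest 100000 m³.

12300000 m³

Salt balance: 13,200,000×12.3 + V×34.7 = (13,200,000+V)×23.1
162,360,000 + 34.7V = 304,920,000 + 23.1V
142,560,000 = 11.6V
V = 12,289,655.17 m³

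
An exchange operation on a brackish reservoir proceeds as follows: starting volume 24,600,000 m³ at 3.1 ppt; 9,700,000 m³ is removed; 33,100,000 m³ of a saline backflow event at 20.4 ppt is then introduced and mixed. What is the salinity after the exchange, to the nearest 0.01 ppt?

15.03 ppt

Remaining after removal: 14,900,000 m³ at 3.1 ppt (salt = 46,190,000)
After addition: salt = 46,190,000 + 33,100,000×20.4 = 721,430,000; volume = 48,000,000 m³
S = 721,430,000 / 48,000,000 = 15.0298 ppt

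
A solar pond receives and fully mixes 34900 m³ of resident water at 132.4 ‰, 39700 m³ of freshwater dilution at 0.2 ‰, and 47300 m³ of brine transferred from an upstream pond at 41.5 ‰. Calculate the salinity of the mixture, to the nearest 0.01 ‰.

54.07 ‰

By conservation of dissolved salt,
salt = 34,900×132.4 + 39,700×0.2 + 47,300×41.5 = 4,620,760 + 7,940 + 1,962,950 = 6,591,650
volume = 34,900 + 39,700 + 47,300 = 121,900 m³
S = 6,591,650 / 121,900 = 54.0742 ‰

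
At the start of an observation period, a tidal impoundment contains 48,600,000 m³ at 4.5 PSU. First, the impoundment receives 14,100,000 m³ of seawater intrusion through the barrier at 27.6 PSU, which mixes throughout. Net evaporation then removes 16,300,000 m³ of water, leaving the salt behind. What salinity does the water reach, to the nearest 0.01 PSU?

After mixing: salt = 48,600,000×4.5 + 14,100,000×27.6 = 607,860,000; volume = 62,700,000 m³
After evaporation: salt unchanged = 607,860,000; volume = 62,700,000 − 16,300,000 = 46,400,000 m³
S = 607,860,000 / 46,400,000 = 13.1004 PSU

13.10 PSU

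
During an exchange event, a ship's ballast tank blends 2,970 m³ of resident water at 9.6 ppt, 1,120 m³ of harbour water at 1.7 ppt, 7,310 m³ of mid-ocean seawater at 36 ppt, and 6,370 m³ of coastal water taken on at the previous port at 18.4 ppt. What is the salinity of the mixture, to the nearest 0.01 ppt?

23.12 ppt

Total salt / total volume:
salt = 2,970×9.6 + 1,120×1.7 + 7,310×36 + 6,370×18.4 = 28,512 + 1,904 + 263,160 + 117,208 = 410,784
volume = 2,970 + 1,120 + 7,310 + 6,370 = 17,770 m³
S = 410,784 / 17,770 = 23.1167 ppt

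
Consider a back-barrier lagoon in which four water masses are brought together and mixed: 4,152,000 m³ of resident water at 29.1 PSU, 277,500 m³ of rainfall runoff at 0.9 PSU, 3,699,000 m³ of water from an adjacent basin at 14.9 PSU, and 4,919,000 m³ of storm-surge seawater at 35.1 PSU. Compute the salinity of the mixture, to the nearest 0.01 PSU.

26.74 PSU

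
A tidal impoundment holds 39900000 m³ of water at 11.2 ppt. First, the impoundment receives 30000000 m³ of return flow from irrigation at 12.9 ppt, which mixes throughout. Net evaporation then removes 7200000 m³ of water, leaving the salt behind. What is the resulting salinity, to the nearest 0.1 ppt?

After mixing: salt = 39,900,000×11.2 + 30,000,000×12.9 = 833,880,000; volume = 69,900,000 m³
After evaporation: salt unchanged = 833,880,000; volume = 69,900,000 − 7,200,000 = 62,700,000 m³
S = 833,880,000 / 62,700,000 = 13.2995 ppt

13.3 ppt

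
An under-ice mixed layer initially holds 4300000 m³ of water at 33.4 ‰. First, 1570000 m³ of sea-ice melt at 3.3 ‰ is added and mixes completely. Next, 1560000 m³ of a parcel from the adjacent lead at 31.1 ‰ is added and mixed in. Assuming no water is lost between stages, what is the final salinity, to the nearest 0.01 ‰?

26.56 ‰

Mass of salt is conserved:
Initial salt = 4,300,000×33.4 = 143,620,000
After stage 1: salt = 143,620,000 + 1,570,000×3.3 = 148,801,000; volume = 5,870,000 m³; S = 25.349 ‰
After stage 2: salt = 148,801,000 + 1,560,000×31.1 = 197,317,000; volume = 7,430,000 m³
S = 197,317,000 / 7,430,000 = 26.5568 ‰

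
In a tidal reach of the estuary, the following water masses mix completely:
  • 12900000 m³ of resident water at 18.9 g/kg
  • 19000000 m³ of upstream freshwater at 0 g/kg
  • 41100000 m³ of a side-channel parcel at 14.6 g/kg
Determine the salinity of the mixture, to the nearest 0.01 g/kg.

11.56 g/kg

Conserving salt mass:
salt = 12,900,000×18.9 + 19,000,000×0 + 41,100,000×14.6 = 243,810,000 + 0 + 600,060,000 = 843,870,000
volume = 12,900,000 + 19,000,000 + 41,100,000 = 73,000,000 m³
S = 843,870,000 / 73,000,000 = 11.5599 g/kg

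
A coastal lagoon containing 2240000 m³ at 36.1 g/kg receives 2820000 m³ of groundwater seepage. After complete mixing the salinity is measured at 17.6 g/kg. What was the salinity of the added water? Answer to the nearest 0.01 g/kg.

2.90 g/kg

Salt balance: 2,240,000×36.1 + 2,820,000×S = 5,060,000×17.6
80,864,000 + 2,820,000·S = 89,056,000
S = (89,056,000 − 80,864,000) / 2,820,000 = 2.905 g/kg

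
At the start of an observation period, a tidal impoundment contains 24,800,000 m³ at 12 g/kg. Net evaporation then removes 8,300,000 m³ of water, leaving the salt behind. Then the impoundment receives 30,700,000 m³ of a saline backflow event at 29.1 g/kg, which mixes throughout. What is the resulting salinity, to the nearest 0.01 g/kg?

After evaporation: salt = 24,800,000×12 = 297,600,000; volume = 24,800,000 − 8,300,000 = 16,500,000 m³
After mixing: salt = 297,600,000 + 30,700,000×29.1 = 1,190,970,000; volume = 16,500,000 + 30,700,000 = 47,200,000 m³
S = 1,190,970,000 / 47,200,000 = 25.2324 g/kg

25.23 g/kg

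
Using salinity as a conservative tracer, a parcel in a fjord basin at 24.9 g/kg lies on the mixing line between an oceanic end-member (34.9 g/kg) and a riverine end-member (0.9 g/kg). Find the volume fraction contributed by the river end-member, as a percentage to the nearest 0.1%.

29.4%

Let f be the freshwater fraction. Salt balance per unit volume:
f×0.9 + (1−f)×34.9 = 24.9
f = (34.9 − 24.9) / (34.9 − 0.9) = 10/34 = 0.2941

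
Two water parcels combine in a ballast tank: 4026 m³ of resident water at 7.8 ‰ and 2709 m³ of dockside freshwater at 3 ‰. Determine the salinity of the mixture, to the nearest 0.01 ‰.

By conservation of dissolved salt,
salt = 4,026×7.8 + 2,709×3 = 31,402.8 + 8,127 = 39,529.8
volume = 4,026 + 2,709 = 6,735 m³
S = 39,529.8 / 6,735 = 5.8693 ‰

5.87 ‰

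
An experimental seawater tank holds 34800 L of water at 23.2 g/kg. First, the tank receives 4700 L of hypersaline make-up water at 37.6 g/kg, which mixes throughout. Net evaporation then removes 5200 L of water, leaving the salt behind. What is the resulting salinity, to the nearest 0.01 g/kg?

After mixing: salt = 34,800×23.2 + 4,700×37.6 = 984,080; volume = 39,500 L
After evaporation: salt unchanged = 984,080; volume = 39,500 − 5,200 = 34,300 L
S = 984,080 / 34,300 = 28.6904 g/kg

28.69 g/kg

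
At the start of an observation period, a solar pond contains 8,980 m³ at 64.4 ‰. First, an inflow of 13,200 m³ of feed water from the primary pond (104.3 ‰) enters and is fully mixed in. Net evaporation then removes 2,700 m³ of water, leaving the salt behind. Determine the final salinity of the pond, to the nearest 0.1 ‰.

100.4 ‰

After mixing: salt = 8,980×64.4 + 13,200×104.3 = 1,955,072; volume = 22,180 m³
After evaporation: salt unchanged = 1,955,072; volume = 22,180 − 2,700 = 19,480 m³
S = 1,955,072 / 19,480 = 100.363 ‰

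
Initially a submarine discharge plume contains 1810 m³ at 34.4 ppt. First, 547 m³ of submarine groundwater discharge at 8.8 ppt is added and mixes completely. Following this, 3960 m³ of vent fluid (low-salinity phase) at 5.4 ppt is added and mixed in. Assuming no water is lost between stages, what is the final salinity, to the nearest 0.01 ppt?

14.00 ppt

Total salt / total volume:
Initial salt = 1,810×34.4 = 62,264
After stage 1: salt = 62,264 + 547×8.8 = 67,077.6; volume = 2,357 m³; S = 28.459 ppt
After stage 2: salt = 67,077.6 + 3,960×5.4 = 88,461.6; volume = 6,317 m³
S = 88,461.6 / 6,317 = 14.0037 ppt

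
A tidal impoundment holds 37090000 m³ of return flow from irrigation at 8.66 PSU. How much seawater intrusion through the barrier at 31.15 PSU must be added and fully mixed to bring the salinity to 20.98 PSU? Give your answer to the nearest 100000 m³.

44900000 m³

Salt balance: 37,090,000×8.66 + V×31.15 = (37,090,000+V)×20.98
321,199,400 + 31.15V = 778,148,200 + 20.98V
456,948,800 = 10.17V
V = 44,931,052.11 m³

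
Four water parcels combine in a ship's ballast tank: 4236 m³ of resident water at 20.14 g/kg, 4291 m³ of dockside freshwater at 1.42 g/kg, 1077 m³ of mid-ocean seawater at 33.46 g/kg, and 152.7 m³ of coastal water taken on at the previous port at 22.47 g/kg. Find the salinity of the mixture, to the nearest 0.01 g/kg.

13.41 g/kg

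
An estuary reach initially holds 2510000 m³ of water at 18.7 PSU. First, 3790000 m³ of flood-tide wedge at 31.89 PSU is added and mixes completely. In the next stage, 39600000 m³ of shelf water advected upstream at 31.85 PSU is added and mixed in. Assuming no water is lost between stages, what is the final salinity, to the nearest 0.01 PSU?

31.13 PSU

Total salt / total volume:
Initial salt = 2,510,000×18.7 = 46,937,000
After stage 1: salt = 46,937,000 + 3,790,000×31.89 = 167,800,100; volume = 6,300,000 m³; S = 26.635 PSU
After stage 2: salt = 167,800,100 + 39,600,000×31.85 = 1,429,060,100; volume = 45,900,000 m³
S = 1,429,060,100 / 45,900,000 = 31.1342 PSU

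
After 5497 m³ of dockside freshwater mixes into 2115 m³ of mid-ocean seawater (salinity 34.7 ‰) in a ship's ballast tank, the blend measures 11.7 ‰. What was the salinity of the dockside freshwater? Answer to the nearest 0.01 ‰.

2.85 ‰

Salt balance: 2,115×34.7 + 5,497×S = 7,612×11.7
73,390.5 + 5,497·S = 89,060.4
S = (89,060.4 − 73,390.5) / 5,497 = 2.8506 ‰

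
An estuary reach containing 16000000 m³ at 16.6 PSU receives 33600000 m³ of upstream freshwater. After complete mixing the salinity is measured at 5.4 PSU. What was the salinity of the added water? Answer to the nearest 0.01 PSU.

0.07 PSU

Salt balance: 16,000,000×16.6 + 33,600,000×S = 49,600,000×5.4
265,600,000 + 33,600,000·S = 267,840,000
S = (267,840,000 − 265,600,000) / 33,600,000 = 0.0667 PSU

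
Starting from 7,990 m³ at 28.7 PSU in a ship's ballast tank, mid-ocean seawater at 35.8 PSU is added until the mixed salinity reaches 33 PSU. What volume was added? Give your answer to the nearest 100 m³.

12300 m³

Salt balance: 7,990×28.7 + V×35.8 = (7,990+V)×33
229,313 + 35.8V = 263,670 + 33V
34,357 = 2.8V
V = 12,270.36 m³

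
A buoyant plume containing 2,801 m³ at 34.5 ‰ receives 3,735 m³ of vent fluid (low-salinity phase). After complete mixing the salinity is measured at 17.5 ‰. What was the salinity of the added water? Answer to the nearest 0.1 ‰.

4.8 ‰

Salt balance: 2,801×34.5 + 3,735×S = 6,536×17.5
96,634.5 + 3,735·S = 114,380
S = (114,380 − 96,634.5) / 3,735 = 4.7511 ‰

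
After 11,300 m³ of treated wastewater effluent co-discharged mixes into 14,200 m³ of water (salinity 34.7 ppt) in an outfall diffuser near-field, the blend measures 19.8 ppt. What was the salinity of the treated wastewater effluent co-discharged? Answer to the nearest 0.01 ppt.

Salt balance: 14,200×34.7 + 11,300×S = 25,500×19.8
492,740 + 11,300·S = 504,900
S = (504,900 − 492,740) / 11,300 = 1.0761 ppt

1.08 ppt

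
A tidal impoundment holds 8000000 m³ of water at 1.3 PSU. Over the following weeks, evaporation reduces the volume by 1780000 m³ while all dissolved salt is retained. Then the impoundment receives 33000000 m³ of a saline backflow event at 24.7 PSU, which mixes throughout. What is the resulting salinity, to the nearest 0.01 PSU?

21.05 PSU

After evaporation: salt = 8,000,000×1.3 = 10,400,000; volume = 8,000,000 − 1,780,000 = 6,220,000 m³
After mixing: salt = 10,400,000 + 33,000,000×24.7 = 825,500,000; volume = 6,220,000 + 33,000,000 = 39,220,000 m³
S = 825,500,000 / 39,220,000 = 21.0479 PSU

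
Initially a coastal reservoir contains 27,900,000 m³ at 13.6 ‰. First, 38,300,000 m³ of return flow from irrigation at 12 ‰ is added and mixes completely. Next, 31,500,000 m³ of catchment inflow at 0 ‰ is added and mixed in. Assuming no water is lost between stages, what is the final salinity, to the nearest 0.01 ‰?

8.59 ‰

Mass of salt is conserved:
Initial salt = 27,900,000×13.6 = 379,440,000
After stage 1: salt = 379,440,000 + 38,300,000×12 = 839,040,000; volume = 66,200,000 m³; S = 12.674 ‰
After stage 2: salt = 839,040,000 + 31,500,000×0 = 839,040,000; volume = 97,700,000 m³
S = 839,040,000 / 97,700,000 = 8.5879 ‰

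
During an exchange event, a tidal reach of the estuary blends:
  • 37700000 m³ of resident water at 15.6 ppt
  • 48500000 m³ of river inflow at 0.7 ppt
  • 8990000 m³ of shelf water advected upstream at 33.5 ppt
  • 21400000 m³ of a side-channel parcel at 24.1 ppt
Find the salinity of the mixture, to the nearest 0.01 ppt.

Conserving salt mass:
salt = 37,700,000×15.6 + 48,500,000×0.7 + 8,990,000×33.5 + 21,400,000×24.1 = 588,120,000 + 33,950,000 + 301,165,000 + 515,740,000 = 1,438,975,000
volume = 37,700,000 + 48,500,000 + 8,990,000 + 21,400,000 = 116,590,000 m³
S = 1,438,975,000 / 116,590,000 = 12.3422 ppt

12.34 ppt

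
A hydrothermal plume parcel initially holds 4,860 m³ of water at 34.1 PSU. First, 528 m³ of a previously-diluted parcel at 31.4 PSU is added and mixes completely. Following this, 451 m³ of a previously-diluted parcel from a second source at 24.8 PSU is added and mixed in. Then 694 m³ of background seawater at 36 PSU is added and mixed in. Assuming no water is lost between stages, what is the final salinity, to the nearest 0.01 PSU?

33.44 PSU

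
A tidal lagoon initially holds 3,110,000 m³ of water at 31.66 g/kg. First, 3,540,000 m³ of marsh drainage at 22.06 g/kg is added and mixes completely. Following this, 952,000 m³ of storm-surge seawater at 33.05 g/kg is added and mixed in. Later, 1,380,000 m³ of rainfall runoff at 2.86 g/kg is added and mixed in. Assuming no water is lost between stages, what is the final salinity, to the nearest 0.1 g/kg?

23.6 g/kg

Salt balance:
Initial salt = 3,110,000×31.66 = 98,462,600
After stage 1: salt = 98,462,600 + 3,540,000×22.06 = 176,555,000; volume = 6,650,000 m³; S = 26.55 g/kg
After stage 2: salt = 176,555,000 + 952,000×33.05 = 208,018,600; volume = 7,602,000 m³; S = 27.364 g/kg
After stage 3: salt = 208,018,600 + 1,380,000×2.86 = 211,965,400; volume = 8,982,000 m³
S = 211,965,400 / 8,982,000 = 23.5989 g/kg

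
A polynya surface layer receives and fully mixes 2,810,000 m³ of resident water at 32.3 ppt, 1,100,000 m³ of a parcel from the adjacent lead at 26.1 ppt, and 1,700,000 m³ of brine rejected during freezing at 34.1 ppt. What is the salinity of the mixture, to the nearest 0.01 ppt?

Mass of salt is conserved:
salt = 2,810,000×32.3 + 1,100,000×26.1 + 1,700,000×34.1 = 90,763,000 + 28,710,000 + 57,970,000 = 177,443,000
volume = 2,810,000 + 1,100,000 + 1,700,000 = 5,610,000 m³
S = 177,443,000 / 5,610,000 = 31.6298 ppt

31.63 ppt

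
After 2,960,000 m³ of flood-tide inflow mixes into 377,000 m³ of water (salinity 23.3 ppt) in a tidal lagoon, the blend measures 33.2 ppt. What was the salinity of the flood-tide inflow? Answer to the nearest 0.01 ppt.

34.46 ppt

Salt balance: 377,000×23.3 + 2,960,000×S = 3,337,000×33.2
8,784,100 + 2,960,000·S = 110,788,400
S = (110,788,400 − 8,784,100) / 2,960,000 = 34.4609 ppt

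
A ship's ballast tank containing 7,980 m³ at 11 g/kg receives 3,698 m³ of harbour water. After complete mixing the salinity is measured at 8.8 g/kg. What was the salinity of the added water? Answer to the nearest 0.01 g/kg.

4.05 g/kg

Salt balance: 7,980×11 + 3,698×S = 11,678×8.8
87,780 + 3,698·S = 102,766.4
S = (102,766.4 − 87,780) / 3,698 = 4.0526 g/kg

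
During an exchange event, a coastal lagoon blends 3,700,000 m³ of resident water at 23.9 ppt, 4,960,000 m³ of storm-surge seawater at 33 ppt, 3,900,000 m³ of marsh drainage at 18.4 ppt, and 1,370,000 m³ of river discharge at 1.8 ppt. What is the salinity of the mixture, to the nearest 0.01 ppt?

23.43 ppt

Total salt / total volume:
salt = 3,700,000×23.9 + 4,960,000×33 + 3,900,000×18.4 + 1,370,000×1.8 = 88,430,000 + 163,680,000 + 71,760,000 + 2,466,000 = 326,336,000
volume = 3,700,000 + 4,960,000 + 3,900,000 + 1,370,000 = 13,930,000 m³
S = 326,336,000 / 13,930,000 = 23.4268 ppt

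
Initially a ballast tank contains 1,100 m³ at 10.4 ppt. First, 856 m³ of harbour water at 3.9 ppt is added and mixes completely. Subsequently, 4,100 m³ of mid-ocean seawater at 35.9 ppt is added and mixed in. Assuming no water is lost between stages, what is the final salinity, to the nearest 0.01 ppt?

26.75 ppt

Conserving salt mass:
Initial salt = 1,100×10.4 = 11,440
After stage 1: salt = 11,440 + 856×3.9 = 14,778.4; volume = 1,956 m³; S = 7.555 ppt
After stage 2: salt = 14,778.4 + 4,100×35.9 = 161,968.4; volume = 6,056 m³
S = 161,968.4 / 6,056 = 26.7451 ppt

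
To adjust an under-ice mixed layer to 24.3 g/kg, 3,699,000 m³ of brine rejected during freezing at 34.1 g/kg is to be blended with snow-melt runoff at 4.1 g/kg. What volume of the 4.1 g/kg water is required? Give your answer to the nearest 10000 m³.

Salt balance: 3,699,000×34.1 + V×4.1 = (3,699,000+V)×24.3
126,135,900 + 4.1V = 89,885,700 + 24.3V
36,250,200 = 20.2V
V = 1,794,564.36 m³

1790000 m³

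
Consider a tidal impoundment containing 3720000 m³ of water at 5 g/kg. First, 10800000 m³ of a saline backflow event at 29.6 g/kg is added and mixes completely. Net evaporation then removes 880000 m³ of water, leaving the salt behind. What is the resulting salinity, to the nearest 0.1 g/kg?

24.8 g/kg

After mixing: salt = 3,720,000×5 + 10,800,000×29.6 = 338,280,000; volume = 14,520,000 m³
After evaporation: salt unchanged = 338,280,000; volume = 14,520,000 − 880,000 = 13,640,000 m³
S = 338,280,000 / 13,640,000 = 24.8006 g/kg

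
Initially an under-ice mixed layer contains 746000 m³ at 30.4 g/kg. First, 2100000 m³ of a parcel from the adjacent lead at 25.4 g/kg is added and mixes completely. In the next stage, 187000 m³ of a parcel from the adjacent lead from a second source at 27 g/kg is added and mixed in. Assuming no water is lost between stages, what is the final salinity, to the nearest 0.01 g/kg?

26.73 g/kg

Total salt / total volume:
Initial salt = 746,000×30.4 = 22,678,400
After stage 1: salt = 22,678,400 + 2,100,000×25.4 = 76,018,400; volume = 2,846,000 m³; S = 26.711 g/kg
After stage 2: salt = 76,018,400 + 187,000×27 = 81,067,400; volume = 3,033,000 m³
S = 81,067,400 / 3,033,000 = 26.7285 g/kg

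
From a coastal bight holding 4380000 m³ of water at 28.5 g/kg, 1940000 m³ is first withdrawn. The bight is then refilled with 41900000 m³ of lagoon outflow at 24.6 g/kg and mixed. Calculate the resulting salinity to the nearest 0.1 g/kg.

24.8 g/kg

Remaining after removal: 2,440,000 m³ at 28.5 g/kg (salt = 69,540,000)
After addition: salt = 69,540,000 + 41,900,000×24.6 = 1,100,280,000; volume = 44,340,000 m³
S = 1,100,280,000 / 44,340,000 = 24.8146 g/kg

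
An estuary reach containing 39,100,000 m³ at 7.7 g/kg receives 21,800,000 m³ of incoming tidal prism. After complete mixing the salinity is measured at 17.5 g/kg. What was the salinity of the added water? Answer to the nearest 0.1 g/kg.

35.1 g/kg

Salt balance: 39,100,000×7.7 + 21,800,000×S = 60,900,000×17.5
301,070,000 + 21,800,000·S = 1,065,750,000
S = (1,065,750,000 − 301,070,000) / 21,800,000 = 35.0771 g/kg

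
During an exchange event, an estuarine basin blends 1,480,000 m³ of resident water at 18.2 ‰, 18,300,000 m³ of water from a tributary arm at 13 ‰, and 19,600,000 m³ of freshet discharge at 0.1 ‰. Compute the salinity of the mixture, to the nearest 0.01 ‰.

Conserving salt mass:
salt = 1,480,000×18.2 + 18,300,000×13 + 19,600,000×0.1 = 26,936,000 + 237,900,000 + 1,960,000 = 266,796,000
volume = 1,480,000 + 18,300,000 + 19,600,000 = 39,380,000 m³
S = 266,796,000 / 39,380,000 = 6.7749 ‰

6.77 ‰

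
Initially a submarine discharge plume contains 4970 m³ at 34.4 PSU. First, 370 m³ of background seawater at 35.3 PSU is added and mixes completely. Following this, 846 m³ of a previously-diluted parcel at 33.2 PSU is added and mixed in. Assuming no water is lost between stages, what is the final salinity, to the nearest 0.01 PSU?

34.29 PSU

By conservation of dissolved salt,
Initial salt = 4,970×34.4 = 170,968
After stage 1: salt = 170,968 + 370×35.3 = 184,029; volume = 5,340 m³; S = 34.462 PSU
After stage 2: salt = 184,029 + 846×33.2 = 212,116.2; volume = 6,186 m³
S = 212,116.2 / 6,186 = 34.2897 PSU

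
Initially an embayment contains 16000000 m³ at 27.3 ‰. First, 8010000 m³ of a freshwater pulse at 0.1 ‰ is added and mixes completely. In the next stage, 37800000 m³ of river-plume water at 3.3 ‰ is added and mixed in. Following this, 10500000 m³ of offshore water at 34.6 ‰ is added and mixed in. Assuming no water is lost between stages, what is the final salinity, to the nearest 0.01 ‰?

12.80 ‰

Mass of salt is conserved:
Initial salt = 16,000,000×27.3 = 436,800,000
After stage 1: salt = 436,800,000 + 8,010,000×0.1 = 437,601,000; volume = 24,010,000 m³; S = 18.226 ‰
After stage 2: salt = 437,601,000 + 37,800,000×3.3 = 562,341,000; volume = 61,810,000 m³; S = 9.098 ‰
After stage 3: salt = 562,341,000 + 10,500,000×34.6 = 925,641,000; volume = 72,310,000 m³
S = 925,641,000 / 72,310,000 = 12.801 ‰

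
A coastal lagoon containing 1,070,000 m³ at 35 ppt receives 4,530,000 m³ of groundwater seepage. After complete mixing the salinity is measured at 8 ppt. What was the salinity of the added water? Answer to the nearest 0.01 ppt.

Salt balance: 1,070,000×35 + 4,530,000×S = 5,600,000×8
37,450,000 + 4,530,000·S = 44,800,000
S = (44,800,000 − 37,450,000) / 4,530,000 = 1.6225 ppt

1.62 ppt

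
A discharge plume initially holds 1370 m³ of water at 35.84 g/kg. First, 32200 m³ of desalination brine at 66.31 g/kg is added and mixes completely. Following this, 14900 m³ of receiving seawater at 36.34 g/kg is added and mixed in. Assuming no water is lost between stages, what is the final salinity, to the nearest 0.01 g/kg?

Weighted by volume,
Initial salt = 1,370×35.84 = 49,100.8
After stage 1: salt = 49,100.8 + 32,200×66.31 = 2,184,282.8; volume = 33,570 m³; S = 65.067 g/kg
After stage 2: salt = 2,184,282.8 + 14,900×36.34 = 2,725,748.8; volume = 48,470 m³
S = 2,725,748.8 / 48,470 = 56.2358 g/kg

56.24 g/kg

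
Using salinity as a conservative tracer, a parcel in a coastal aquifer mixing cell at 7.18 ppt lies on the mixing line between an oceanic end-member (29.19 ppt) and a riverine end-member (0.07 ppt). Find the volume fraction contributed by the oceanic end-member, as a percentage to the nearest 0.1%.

24.4%

Let g be the oceanic fraction. Salt balance per unit volume:
g×29.19 + (1−g)×0.07 = 7.18
g = (7.18 − 0.07) / (29.19 − 0.07) = 7.11/29.12 = 0.2442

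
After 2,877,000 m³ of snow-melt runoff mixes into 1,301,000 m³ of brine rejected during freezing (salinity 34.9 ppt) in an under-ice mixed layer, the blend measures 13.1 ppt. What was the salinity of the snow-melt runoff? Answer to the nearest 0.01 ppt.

Salt balance: 1,301,000×34.9 + 2,877,000×S = 4,178,000×13.1
45,404,900 + 2,877,000·S = 54,731,800
S = (54,731,800 − 45,404,900) / 2,877,000 = 3.2419 ppt

3.24 ppt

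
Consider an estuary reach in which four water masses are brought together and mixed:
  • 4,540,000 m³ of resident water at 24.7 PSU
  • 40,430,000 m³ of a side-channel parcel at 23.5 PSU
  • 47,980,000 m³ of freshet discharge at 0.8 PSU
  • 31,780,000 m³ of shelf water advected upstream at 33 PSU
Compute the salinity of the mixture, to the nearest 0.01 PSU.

17.23 PSU

By conservation of dissolved salt,
salt = 4,540,000×24.7 + 40,430,000×23.5 + 47,980,000×0.8 + 31,780,000×33 = 112,138,000 + 950,105,000 + 38,384,000 + 1,048,740,000 = 2,149,367,000
volume = 4,540,000 + 40,430,000 + 47,980,000 + 31,780,000 = 124,730,000 m³
S = 2,149,367,000 / 124,730,000 = 17.2322 PSU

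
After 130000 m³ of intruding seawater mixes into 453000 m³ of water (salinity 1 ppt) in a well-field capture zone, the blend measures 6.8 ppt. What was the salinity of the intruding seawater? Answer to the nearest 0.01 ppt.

Salt balance: 453,000×1 + 130,000×S = 583,000×6.8
453,000 + 130,000·S = 3,964,400
S = (3,964,400 − 453,000) / 130,000 = 27.0108 ppt

27.01 ppt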